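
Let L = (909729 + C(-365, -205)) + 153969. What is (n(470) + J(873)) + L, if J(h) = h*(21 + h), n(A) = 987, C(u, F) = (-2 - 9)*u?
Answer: 1849162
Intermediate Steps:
C(u, F) = -11*u
L = 1067713 (L = (909729 - 11*(-365)) + 153969 = (909729 + 4015) + 153969 = 913744 + 153969 = 1067713)
(n(470) + J(873)) + L = (987 + 873*(21 + 873)) + 1067713 = (987 + 873*894) + 1067713 = (987 + 780462) + 1067713 = 781449 + 1067713 = 1849162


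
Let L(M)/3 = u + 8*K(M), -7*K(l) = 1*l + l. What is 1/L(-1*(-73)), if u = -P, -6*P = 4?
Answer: -7/3490 ≈ -0.0020057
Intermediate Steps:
K(l) = -2*l/7 (K(l) = -(1*l + l)/7 = -(l + l)/7 = -2*l/7)
P = -⅔ (P = -⅙*4 = -⅔ ≈ -0.66667)
u = ⅔ (u = -1*(-⅔) = ⅔ ≈ 0.66667)
L(M) = 2 - 48*M/7 (L(M) = 3*(⅔ + 8*(-2*M/7)) = 3*(⅔ - 16*M/7) = 2 - 48*M/7)
1/L(-1*(-73)) = 1/(2 - (-48)*(-73)/7) = 1/(2 - 48/7*73) = 1/(2 - 3504/7) = 1/(-3490/7) = -7/3490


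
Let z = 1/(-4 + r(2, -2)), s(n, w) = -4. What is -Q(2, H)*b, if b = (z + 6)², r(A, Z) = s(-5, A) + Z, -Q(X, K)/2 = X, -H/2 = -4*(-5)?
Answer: 3481/25 ≈ 139.24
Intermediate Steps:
H = -40 (H = -(-8)*(-5) = -2*20 = -40)
Q(X, K) = -2*X
r(A, Z) = -4 + Z
z = -⅒ (z = 1/(-4 + (-4 - 2)) = 1/(-4 - 6) = 1/(-10) = -⅒ ≈ -0.10000)
b = 3481/100 (b = (-⅒ + 6)² = (59/10)² = 3481/100 ≈ 34.810)
-Q(2, H)*b = -(-2*2)*3481/100 = -(-4)*3481/100 = -1*(-3481/25) = 3481/25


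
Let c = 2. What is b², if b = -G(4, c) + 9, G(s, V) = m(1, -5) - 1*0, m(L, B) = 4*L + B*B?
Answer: 400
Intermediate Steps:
m(L, B) = B² + 4*L (m(L, B) = 4*L + B² = B² + 4*L)
G(s, V) = 29 (G(s, V) = ((-5)² + 4*1) - 1*0 = (25 + 4) + 0 = 29 + 0 = 29)
b = -20 (b = -1*29 + 9 = -29 + 9 = -20)
b² = (-20)² = 400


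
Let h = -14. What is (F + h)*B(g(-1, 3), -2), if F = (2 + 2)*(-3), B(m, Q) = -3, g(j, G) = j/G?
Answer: 78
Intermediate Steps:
F = -12 (F = 4*(-3) = -12)
(F + h)*B(g(-1, 3), -2) = (-12 - 14)*(-3) = -26*(-3) = 78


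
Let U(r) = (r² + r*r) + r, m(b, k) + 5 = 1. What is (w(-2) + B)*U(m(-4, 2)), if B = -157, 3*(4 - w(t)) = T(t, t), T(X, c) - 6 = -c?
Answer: -13076/3 ≈ -4358.7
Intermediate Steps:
m(b, k) = -4 (m(b, k) = -5 + 1 = -4)
T(X, c) = 6 - c
U(r) = r + 2*r² (U(r) = (r² + r²) + r = 2*r² + r = r + 2*r²)
w(t) = 2 + t/3 (w(t) = 4 - (6 - t)/3 = 4 + (-2 + t/3) = 2 + t/3)
(w(-2) + B)*U(m(-4, 2)) = ((2 + (⅓)*(-2)) - 157)*(-4*(1 + 2*(-4))) = ((2 - ⅔) - 157)*(-4*(1 - 8)) = (4/3 - 157)*(-4*(-7)) = -467/3*28 = -13076/3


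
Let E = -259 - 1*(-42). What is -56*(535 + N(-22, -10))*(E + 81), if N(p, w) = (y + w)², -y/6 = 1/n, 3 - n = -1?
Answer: 5081776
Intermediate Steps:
n = 4 (n = 3 - 1*(-1) = 3 + 1 = 4)
E = -217 (E = -259 + 42 = -217)
y = -3/2 (y = -6/4 = -6*¼ = -3/2 ≈ -1.5000)
N(p, w) = (-3/2 + w)²
-56*(535 + N(-22, -10))*(E + 81) = -56*(535 + (-3 + 2*(-10))²/4)*(-217 + 81) = -56*(535 + (-3 - 20)²/4)*(-136) = -56*(535 + (¼)*(-23)²)*(-136) = -56*(535 + (¼)*529)*(-136) = -56*(535 + 529/4)*(-136) = -37366*(-136) = -56*(-90746) = 5081776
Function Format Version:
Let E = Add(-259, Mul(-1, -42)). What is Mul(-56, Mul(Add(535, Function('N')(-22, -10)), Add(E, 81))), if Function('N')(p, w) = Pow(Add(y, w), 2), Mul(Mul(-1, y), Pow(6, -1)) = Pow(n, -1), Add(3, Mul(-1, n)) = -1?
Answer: 5081776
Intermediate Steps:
n = 4 (n = Add(3, Mul(-1, -1)) = Add(3, 1) = 4)
E = -217 (E = Add(-259, 42) = -217)
y = Rational(-3, 2) (y = Mul(-6, Pow(4, -1)) = Mul(-6, Rational(1, 4)) = Rational(-3, 2) ≈ -1.5000)
Function('N')(p, w) = Pow(Add(Rational(-3, 2), w), 2)
Mul(-56, Mul(Add(535, Function('N')(-22, -10)), Add(E, 81))) = Mul(-56, Mul(Add(535, Mul(Rational(1, 4), Pow(Add(-3, Mul(2, -10)), 2))), Add(-217, 81))) = Mul(-56, Mul(Add(535, Mul(Rational(1, 4), Pow(Add(-3, -20), 2))), -136)) = Mul(-56, Mul(Add(535, Mul(Rational(1, 4), Pow(-23, 2))), -136)) = Mul(-56, Mul(Add(535, Mul(Rational(1, 4), 529)), -136)) = Mul(-56, Mul(Add(535, Rational(529, 4)), -136)) = Mul(-56, Mul(Rational(2669, 4), -136)) = Mul(-56, -90746) = 5081776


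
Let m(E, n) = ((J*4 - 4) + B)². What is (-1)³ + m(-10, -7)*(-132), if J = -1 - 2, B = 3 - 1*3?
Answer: -33793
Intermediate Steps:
B = 0 (B = 3 - 3 = 0)
J = -3
m(E, n) = 256 (m(E, n) = ((-3*4 - 4) + 0)² = ((-12 - 4) + 0)² = (-16 + 0)² = (-16)² = 256)
(-1)³ + m(-10, -7)*(-132) = (-1)³ + 256*(-132) = -1 - 33792 = -33793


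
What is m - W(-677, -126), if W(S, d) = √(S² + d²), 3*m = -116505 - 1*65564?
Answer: -182069/3 - √474205 ≈ -61378.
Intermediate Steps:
m = -182069/3 (m = (-116505 - 1*65564)/3 = (-116505 - 65564)/3 = (⅓)*(-182069) = -182069/3 ≈ -60690.)
m - W(-677, -126) = -182069/3 - √((-677)² + (-126)²) = -182069/3 - √(458329 + 15876) = -182069/3 - √474205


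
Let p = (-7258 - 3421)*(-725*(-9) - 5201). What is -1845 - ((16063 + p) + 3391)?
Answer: 14117697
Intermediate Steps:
p = -14138996 (p = -10679*(6525 - 5201) = -10679*1324 = -14138996)
-1845 - ((16063 + p) + 3391) = -1845 - ((16063 - 14138996) + 3391) = -1845 - (-14122933 + 3391) = -1845 - 1*(-14119542) = -1845 + 14119542 = 14117697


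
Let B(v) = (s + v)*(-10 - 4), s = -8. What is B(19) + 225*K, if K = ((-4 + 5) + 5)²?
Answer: 7946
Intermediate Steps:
B(v) = 112 - 14*v (B(v) = (-8 + v)*(-10 - 4) = (-8 + v)*(-14) = 112 - 14*v)
K = 36 (K = (1 + 5)² = 6² = 36)
B(19) + 225*K = (112 - 14*19) + 225*36 = (112 - 266) + 8100 = -154 + 8100 = 7946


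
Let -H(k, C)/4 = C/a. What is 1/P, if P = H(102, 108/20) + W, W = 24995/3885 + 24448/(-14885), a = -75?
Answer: 289141125/1468623119 ≈ 0.19688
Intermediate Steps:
H(k, C) = 4*C/75 (H(k, C) = -4*C/(-75) = -4*C*(-1)/75 = -(-4)*C/75 = 4*C/75)
W = 55414019/11565645 (W = 24995*(1/3885) + 24448*(-1/14885) = 4999/777 - 24448/14885 = 55414019/11565645 ≈ 4.7913)
P = 1468623119/289141125 (P = 4*(108/20)/75 + 55414019/11565645 = 4*(108*(1/20))/75 + 55414019/11565645 = (4/75)*(27/5) + 55414019/11565645 = 36/125 + 55414019/11565645 = 1468623119/289141125 ≈ 5.0793)
1/P = 1/(1468623119/289141125) = 289141125/1468623119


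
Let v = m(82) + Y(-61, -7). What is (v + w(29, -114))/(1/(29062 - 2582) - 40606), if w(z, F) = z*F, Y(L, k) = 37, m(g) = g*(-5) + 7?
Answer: 97234560/1075246879 ≈ 0.090430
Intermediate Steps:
m(g) = 7 - 5*g (m(g) = -5*g + 7 = 7 - 5*g)
w(z, F) = F*z
v = -366 (v = (7 - 5*82) + 37 = (7 - 410) + 37 = -403 + 37 = -366)
(v + w(29, -114))/(1/(29062 - 2582) - 40606) = (-366 - 114*29)/(1/(29062 - 2582) - 40606) = (-366 - 3306)/(1/26480 - 40606) = -3672/(1/26480 - 40606) = -3672/(-1075246879/26480) = -3672*(-26480/1075246879) = 97234560/1075246879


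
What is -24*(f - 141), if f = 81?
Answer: 1440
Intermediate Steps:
-24*(f - 141) = -24*(81 - 141) = -24*(-60) = 1440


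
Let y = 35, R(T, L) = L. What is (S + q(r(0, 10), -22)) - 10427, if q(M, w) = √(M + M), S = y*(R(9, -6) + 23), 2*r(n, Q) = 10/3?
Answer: -9832 + √30/3 ≈ -9830.2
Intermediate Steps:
r(n, Q) = 5/3 (r(n, Q) = (10/3)/2 = (10*(⅓))/2 = (½)*(10/3) = 5/3)
S = 595 (S = 35*(-6 + 23) = 35*17 = 595)
q(M, w) = √2*√M (q(M, w) = √(2*M) = √2*√M)
(S + q(r(0, 10), -22)) - 10427 = (595 + √2*√(5/3)) - 10427 = (595 + √2*(√15/3)) - 10427 = (595 + √30/3) - 10427 = -9832 + √30/3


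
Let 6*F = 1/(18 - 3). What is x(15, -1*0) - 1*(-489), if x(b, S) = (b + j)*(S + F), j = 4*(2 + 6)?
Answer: 44057/90 ≈ 489.52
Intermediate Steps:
F = 1/90 (F = 1/(6*(18 - 3)) = (⅙)/15 = (⅙)*(1/15) = 1/90 ≈ 0.011111)
j = 32 (j = 4*8 = 32)
x(b, S) = (32 + b)*(1/90 + S) (x(b, S) = (b + 32)*(S + 1/90) = (32 + b)*(1/90 + S))
x(15, -1*0) - 1*(-489) = (16/45 + 32*(-1*0) + (1/90)*15 - 1*0*15) - 1*(-489) = (16/45 + 32*0 + ⅙ + 0*15) + 489 = (16/45 + 0 + ⅙ + 0) + 489 = 47/90 + 489 = 44057/90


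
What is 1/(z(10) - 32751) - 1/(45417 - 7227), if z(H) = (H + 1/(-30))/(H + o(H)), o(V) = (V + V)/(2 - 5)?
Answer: -7093801/125064650190 ≈ -5.6721e-5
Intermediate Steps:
o(V) = -2*V/3 (o(V) = (2*V)/(-3) = (2*V)*(-⅓) = -2*V/3)
z(H) = 3*(-1/30 + H)/H (z(H) = (H + 1/(-30))/(H - 2*H/3) = (H - 1/30)/((H/3)) = (-1/30 + H)*(3/H) = 3*(-1/30 + H)/H)
1/(z(10) - 32751) - 1/(45417 - 7227) = 1/((3 - ⅒/10) - 32751) - 1/(45417 - 7227) = 1/((3 - ⅒*⅒) - 32751) - 1/38190 = 1/((3 - 1/100) - 32751) - 1*1/38190 = 1/(299/100 - 32751) - 1/38190 = 1/(-3274801/100) - 1/38190 = -100/3274801 - 1/38190 = -7093801/125064650190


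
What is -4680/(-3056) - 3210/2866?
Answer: 225195/547406 ≈ 0.41139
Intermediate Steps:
-4680/(-3056) - 3210/2866 = -4680*(-1/3056) - 3210*1/2866 = 585/382 - 1605/1433 = 225195/547406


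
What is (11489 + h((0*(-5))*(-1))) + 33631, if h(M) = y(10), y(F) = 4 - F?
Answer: 45114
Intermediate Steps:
h(M) = -6 (h(M) = 4 - 1*10 = 4 - 10 = -6)
(11489 + h((0*(-5))*(-1))) + 33631 = (11489 - 6) + 33631 = 11483 + 33631 = 45114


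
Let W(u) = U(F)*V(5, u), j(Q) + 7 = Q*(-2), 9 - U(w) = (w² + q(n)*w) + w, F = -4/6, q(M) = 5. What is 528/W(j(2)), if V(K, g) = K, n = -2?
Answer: 4752/565 ≈ 8.4106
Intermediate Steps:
F = -⅔ (F = -4*⅙ = -⅔ ≈ -0.66667)
U(w) = 9 - w² - 6*w (U(w) = 9 - ((w² + 5*w) + w) = 9 - (w² + 6*w) = 9 + (-w² - 6*w) = 9 - w² - 6*w)
j(Q) = -7 - 2*Q (j(Q) = -7 + Q*(-2) = -7 - 2*Q)
W(u) = 565/9 (W(u) = (9 - (-⅔)² - 6*(-⅔))*5 = (9 - 1*4/9 + 4)*5 = (9 - 4/9 + 4)*5 = (113/9)*5 = 565/9)
528/W(j(2)) = 528/(565/9) = 528*(9/565) = 4752/565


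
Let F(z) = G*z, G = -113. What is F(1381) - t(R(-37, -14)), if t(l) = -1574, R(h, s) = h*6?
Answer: -154479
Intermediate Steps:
R(h, s) = 6*h
F(z) = -113*z
F(1381) - t(R(-37, -14)) = -113*1381 - 1*(-1574) = -156053 + 1574 = -154479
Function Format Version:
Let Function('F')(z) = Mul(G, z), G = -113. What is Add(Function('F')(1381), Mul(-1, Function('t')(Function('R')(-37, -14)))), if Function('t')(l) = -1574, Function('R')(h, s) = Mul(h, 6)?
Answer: -154479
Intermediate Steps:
Function('R')(h, s) = Mul(6, h)
Function('F')(z) = Mul(-113, z)
Add(Function('F')(1381), Mul(-1, Function('t')(Function('R')(-37, -14)))) = Add(Mul(-113, 1381), Mul(-1, -1574)) = Add(-156053, 1574) = -154479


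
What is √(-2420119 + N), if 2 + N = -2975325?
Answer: 3*I*√599494 ≈ 2322.8*I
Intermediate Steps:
N = -2975327 (N = -2 - 2975325 = -2975327)
√(-2420119 + N) = √(-2420119 - 2975327) = √(-5395446) = 3*I*√599494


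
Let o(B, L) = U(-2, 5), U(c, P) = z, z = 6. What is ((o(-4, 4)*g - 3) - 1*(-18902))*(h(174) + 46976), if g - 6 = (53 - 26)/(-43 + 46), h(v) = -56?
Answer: 890963880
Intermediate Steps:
U(c, P) = 6
o(B, L) = 6
g = 15 (g = 6 + (53 - 26)/(-43 + 46) = 6 + 27/3 = 6 + 27*(⅓) = 6 + 9 = 15)
((o(-4, 4)*g - 3) - 1*(-18902))*(h(174) + 46976) = ((6*15 - 3) - 1*(-18902))*(-56 + 46976) = ((90 - 3) + 18902)*46920 = (87 + 18902)*46920 = 18989*46920 = 890963880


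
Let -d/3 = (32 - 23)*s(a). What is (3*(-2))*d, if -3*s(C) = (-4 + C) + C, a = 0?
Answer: 216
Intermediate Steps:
s(C) = 4/3 - 2*C/3 (s(C) = -((-4 + C) + C)/3 = -(-4 + 2*C)/3 = 4/3 - 2*C/3)
d = -36 (d = -3*(32 - 23)*(4/3 - ⅔*0) = -27*(4/3 + 0) = -27*4/3 = -3*12 = -36)
(3*(-2))*d = (3*(-2))*(-36) = -6*(-36) = 216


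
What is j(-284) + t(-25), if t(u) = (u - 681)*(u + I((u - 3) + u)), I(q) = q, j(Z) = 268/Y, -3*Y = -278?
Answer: 7654854/139 ≈ 55071.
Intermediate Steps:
Y = 278/3 (Y = -⅓*(-278) = 278/3 ≈ 92.667)
j(Z) = 402/139 (j(Z) = 268/(278/3) = 268*(3/278) = 402/139)
t(u) = (-681 + u)*(-3 + 3*u) (t(u) = (u - 681)*(u + ((u - 3) + u)) = (-681 + u)*(u + ((-3 + u) + u)) = (-681 + u)*(u + (-3 + 2*u)) = (-681 + u)*(-3 + 3*u))
j(-284) + t(-25) = 402/139 + (2043 - 2046*(-25) + 3*(-25)²) = 402/139 + (2043 + 51150 + 3*625) = 402/139 + (2043 + 51150 + 1875) = 402/139 + 55068 = 7654854/139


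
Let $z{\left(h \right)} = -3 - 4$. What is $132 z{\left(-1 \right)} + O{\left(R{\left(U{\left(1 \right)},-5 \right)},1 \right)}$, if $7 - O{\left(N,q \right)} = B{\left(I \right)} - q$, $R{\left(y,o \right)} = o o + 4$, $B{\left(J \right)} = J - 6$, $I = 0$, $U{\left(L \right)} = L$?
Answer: $-910$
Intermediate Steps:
$B{\left(J \right)} = -6 + J$ ($B{\left(J \right)} = J - 6 = -6 + J$)
$R{\left(y,o \right)} = 4 + o^{2}$ ($R{\left(y,o \right)} = o^{2} + 4 = 4 + o^{2}$)
$O{\left(N,q \right)} = 13 + q$ ($O{\left(N,q \right)} = 7 - \left(\left(-6 + 0\right) - q\right) = 7 - \left(-6 - q\right) = 7 + \left(6 + q\right) = 13 + q$)
$z{\left(h \right)} = -7$ ($z{\left(h \right)} = -3 - 4 = -7$)
$132 z{\left(-1 \right)} + O{\left(R{\left(U{\left(1 \right)},-5 \right)},1 \right)} = 132 \left(-7\right) + \left(13 + 1\right) = -924 + 14 = -910$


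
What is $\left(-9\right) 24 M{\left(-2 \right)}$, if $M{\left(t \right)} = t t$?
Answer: $-864$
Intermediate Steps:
$M{\left(t \right)} = t^{2}$
$\left(-9\right) 24 M{\left(-2 \right)} = \left(-9\right) 24 \left(-2\right)^{2} = \left(-216\right) 4 = -864$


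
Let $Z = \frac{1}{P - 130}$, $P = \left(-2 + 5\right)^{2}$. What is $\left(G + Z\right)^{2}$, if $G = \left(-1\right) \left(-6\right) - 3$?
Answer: $\frac{131044}{14641} \approx 8.9505$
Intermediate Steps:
$P = 9$ ($P = 3^{2} = 9$)
$Z = - \frac{1}{121}$ ($Z = \frac{1}{9 - 130} = \frac{1}{-121} = - \frac{1}{121} \approx -0.0082645$)
$G = 3$ ($G = 6 - 3 = 3$)
$\left(G + Z\right)^{2} = \left(3 - \frac{1}{121}\right)^{2} = \left(\frac{362}{121}\right)^{2} = \frac{131044}{14641}$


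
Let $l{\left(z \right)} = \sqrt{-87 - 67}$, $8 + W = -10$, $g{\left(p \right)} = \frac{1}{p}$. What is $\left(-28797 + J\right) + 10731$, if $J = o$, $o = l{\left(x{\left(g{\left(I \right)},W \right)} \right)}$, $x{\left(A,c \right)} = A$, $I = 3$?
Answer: $-18066 + i \sqrt{154} \approx -18066.0 + 12.41 i$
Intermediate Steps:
$W = -18$ ($W = -8 - 10 = -18$)
$l{\left(z \right)} = i \sqrt{154}$ ($l{\left(z \right)} = \sqrt{-154} = i \sqrt{154}$)
$o = i \sqrt{154} \approx 12.41 i$
$J = i \sqrt{154} \approx 12.41 i$
$\left(-28797 + J\right) + 10731 = \left(-28797 + i \sqrt{154}\right) + 10731 = -18066 + i \sqrt{154}$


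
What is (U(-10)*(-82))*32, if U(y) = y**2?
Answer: -262400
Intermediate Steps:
(U(-10)*(-82))*32 = ((-10)**2*(-82))*32 = (100*(-82))*32 = -8200*32 = -262400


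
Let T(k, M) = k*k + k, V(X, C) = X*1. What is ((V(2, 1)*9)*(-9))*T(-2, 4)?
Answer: -324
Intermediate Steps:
V(X, C) = X
T(k, M) = k + k**2 (T(k, M) = k**2 + k = k + k**2)
((V(2, 1)*9)*(-9))*T(-2, 4) = ((2*9)*(-9))*(-2*(1 - 2)) = (18*(-9))*(-2*(-1)) = -162*2 = -324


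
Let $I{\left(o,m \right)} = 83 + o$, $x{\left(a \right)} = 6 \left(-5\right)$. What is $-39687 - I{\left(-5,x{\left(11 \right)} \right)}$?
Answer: $-39765$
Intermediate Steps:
$x{\left(a \right)} = -30$
$-39687 - I{\left(-5,x{\left(11 \right)} \right)} = -39687 - \left(83 - 5\right) = -39687 - 78 = -39765$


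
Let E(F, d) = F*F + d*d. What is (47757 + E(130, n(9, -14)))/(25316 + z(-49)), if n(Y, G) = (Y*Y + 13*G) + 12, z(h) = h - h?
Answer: 36289/12658 ≈ 2.8669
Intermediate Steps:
z(h) = 0
n(Y, G) = 12 + Y² + 13*G (n(Y, G) = (Y² + 13*G) + 12 = 12 + Y² + 13*G)
E(F, d) = F² + d²
(47757 + E(130, n(9, -14)))/(25316 + z(-49)) = (47757 + (130² + (12 + 9² + 13*(-14))²))/(25316 + 0) = (47757 + (16900 + (12 + 81 - 182)²))/25316 = (47757 + (16900 + (-89)²))*(1/25316) = (47757 + (16900 + 7921))*(1/25316) = (47757 + 24821)*(1/25316) = 72578*(1/25316) = 36289/12658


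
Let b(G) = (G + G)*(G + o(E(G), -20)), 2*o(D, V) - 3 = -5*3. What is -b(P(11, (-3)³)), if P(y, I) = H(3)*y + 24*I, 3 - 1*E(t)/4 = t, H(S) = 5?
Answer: -710414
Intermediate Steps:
E(t) = 12 - 4*t
o(D, V) = -6 (o(D, V) = 3/2 + (-5*3)/2 = 3/2 + (½)*(-15) = 3/2 - 15/2 = -6)
P(y, I) = 5*y + 24*I
b(G) = 2*G*(-6 + G) (b(G) = (G + G)*(G - 6) = (2*G)*(-6 + G) = 2*G*(-6 + G))
-b(P(11, (-3)³)) = -2*(5*11 + 24*(-3)³)*(-6 + (5*11 + 24*(-3)³)) = -2*(55 + 24*(-27))*(-6 + (55 + 24*(-27))) = -2*(55 - 648)*(-6 + (55 - 648)) = -2*(-593)*(-6 - 593) = -2*(-593)*(-599) = -1*710414 = -710414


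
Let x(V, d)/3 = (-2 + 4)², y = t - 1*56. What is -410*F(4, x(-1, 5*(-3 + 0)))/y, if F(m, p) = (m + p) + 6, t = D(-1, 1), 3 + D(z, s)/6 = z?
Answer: 451/4 ≈ 112.75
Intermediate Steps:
D(z, s) = -18 + 6*z
t = -24 (t = -18 + 6*(-1) = -18 - 6 = -24)
y = -80 (y = -24 - 1*56 = -24 - 56 = -80)
x(V, d) = 12 (x(V, d) = 3*(-2 + 4)² = 3*2² = 3*4 = 12)
F(m, p) = 6 + m + p
-410*F(4, x(-1, 5*(-3 + 0)))/y = -410*(6 + 4 + 12)/(-80) = -9020*(-1)/80 = -410*(-11/40) = 451/4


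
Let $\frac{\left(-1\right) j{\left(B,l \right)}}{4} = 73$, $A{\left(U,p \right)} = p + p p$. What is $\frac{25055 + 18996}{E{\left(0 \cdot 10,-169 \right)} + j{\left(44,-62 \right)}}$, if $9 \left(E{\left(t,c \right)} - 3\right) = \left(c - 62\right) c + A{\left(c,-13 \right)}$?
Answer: $\frac{44051}{4066} \approx 10.834$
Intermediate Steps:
$A{\left(U,p \right)} = p + p^{2}$
$j{\left(B,l \right)} = -292$ ($j{\left(B,l \right)} = \left(-4\right) 73 = -292$)
$E{\left(t,c \right)} = \frac{61}{3} + \frac{c \left(-62 + c\right)}{9}$ ($E{\left(t,c \right)} = 3 + \frac{\left(c - 62\right) c - 13 \left(1 - 13\right)}{9} = 3 + \frac{\left(-62 + c\right) c - -156}{9} = 3 + \frac{c \left(-62 + c\right) + 156}{9} = 3 + \frac{156 + c \left(-62 + c\right)}{9} = 3 + \left(\frac{52}{3} + \frac{c \left(-62 + c\right)}{9}\right) = \frac{61}{3} + \frac{c \left(-62 + c\right)}{9}$)
$\frac{25055 + 18996}{E{\left(0 \cdot 10,-169 \right)} + j{\left(44,-62 \right)}} = \frac{25055 + 18996}{\left(\frac{61}{3} - - \frac{10478}{9} + \frac{\left(-169\right)^{2}}{9}\right) - 292} = \frac{44051}{\left(\frac{61}{3} + \frac{10478}{9} + \frac{1}{9} \cdot 28561\right) - 292} = \frac{44051}{\left(\frac{61}{3} + \frac{10478}{9} + \frac{28561}{9}\right) - 292} = \frac{44051}{4358 - 292} = \frac{44051}{4066}$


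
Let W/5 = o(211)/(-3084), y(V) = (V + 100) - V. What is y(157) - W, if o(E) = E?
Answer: 309455/3084 ≈ 100.34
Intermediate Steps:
y(V) = 100 (y(V) = (100 + V) - V = 100)
W = -1055/3084 (W = 5*(211/(-3084)) = 5*(211*(-1/3084)) = 5*(-211/3084) = -1055/3084 ≈ -0.34209)
y(157) - W = 100 - 1*(-1055/3084) = 100 + 1055/3084 = 309455/3084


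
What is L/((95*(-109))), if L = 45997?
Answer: -45997/10355 ≈ -4.4420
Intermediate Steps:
L/((95*(-109))) = 45997/((95*(-109))) = 45997/(-10355) = 45997*(-1/10355) = -45997/10355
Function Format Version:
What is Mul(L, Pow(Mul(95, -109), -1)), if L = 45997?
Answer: Rational(-45997, 10355) ≈ -4.4420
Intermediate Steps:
Mul(L, Pow(Mul(95, -109), -1)) = Mul(45997, Pow(Mul(95, -109), -1)) = Mul(45997, Pow(-10355, -1)) = Mul(45997, Rational(-1, 10355)) = Rational(-45997, 10355)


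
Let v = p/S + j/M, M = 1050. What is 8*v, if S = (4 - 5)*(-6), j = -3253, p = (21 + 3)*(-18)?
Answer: -315412/525 ≈ -600.79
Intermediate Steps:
p = -432 (p = 24*(-18) = -432)
S = 6 (S = -1*(-6) = 6)
v = -78853/1050 (v = -432/6 - 3253/1050 = -432*⅙ - 3253*1/1050 = -72 - 3253/1050 = -78853/1050 ≈ -75.098)
8*v = 8*(-78853/1050) = -315412/525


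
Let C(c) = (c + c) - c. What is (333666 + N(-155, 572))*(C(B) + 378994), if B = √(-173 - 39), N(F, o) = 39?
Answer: 126472192770 + 667410*I*√53 ≈ 1.2647e+11 + 4.8588e+6*I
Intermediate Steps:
B = 2*I*√53 (B = √(-212) = 2*I*√53 ≈ 14.56*I)
C(c) = c (C(c) = 2*c - c = c)
(333666 + N(-155, 572))*(C(B) + 378994) = (333666 + 39)*(2*I*√53 + 378994) = 333705*(378994 + 2*I*√53) = 126472192770 + 667410*I*√53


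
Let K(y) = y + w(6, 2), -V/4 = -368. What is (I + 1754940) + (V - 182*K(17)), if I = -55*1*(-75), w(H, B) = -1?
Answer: 1757625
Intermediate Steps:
V = 1472 (V = -4*(-368) = 1472)
I = 4125 (I = -55*(-75) = 4125)
K(y) = -1 + y (K(y) = y - 1 = -1 + y)
(I + 1754940) + (V - 182*K(17)) = (4125 + 1754940) + (1472 - 182*(-1 + 17)) = 1759065 + (1472 - 182*16) = 1759065 + (1472 - 2912) = 1759065 - 1440 = 1757625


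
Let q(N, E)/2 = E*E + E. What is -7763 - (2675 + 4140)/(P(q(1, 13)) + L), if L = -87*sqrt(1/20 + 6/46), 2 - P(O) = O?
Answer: -461943743119/59652013 - 1185810*sqrt(9545)/59652013 ≈ -7745.9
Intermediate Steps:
q(N, E) = 2*E + 2*E**2 (q(N, E) = 2*(E*E + E) = 2*(E**2 + E) = 2*(E + E**2) = 2*E + 2*E**2)
P(O) = 2 - O
L = -87*sqrt(9545)/230 (L = -87*sqrt(1/20 + 6*(1/46)) = -87*sqrt(1/20 + 3/23) = -87*sqrt(9545)/230 ≈ -36.956)
-7763 - (2675 + 4140)/(P(q(1, 13)) + L) = -7763 - (2675 + 4140)/((2 - 2*13*(1 + 13)) - 87*sqrt(9545)/230) = -7763 - 6815/((2 - 2*13*14) - 87*sqrt(9545)/230) = -7763 - 6815/((2 - 1*364) - 87*sqrt(9545)/230) = -7763 - 6815/((2 - 364) - 87*sqrt(9545)/230) = -7763 - 6815/(-362 - 87*sqrt(9545)/230)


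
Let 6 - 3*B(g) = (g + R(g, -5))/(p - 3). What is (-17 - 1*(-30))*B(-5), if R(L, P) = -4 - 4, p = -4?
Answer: 377/21 ≈ 17.952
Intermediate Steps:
R(L, P) = -8
B(g) = 34/21 + g/21 (B(g) = 2 - (g - 8)/(3*(-4 - 3)) = 2 - (-8 + g)/(3*(-7)) = 2 - (-8 + g)*(-1)/(3*7) = 2 - (8/7 - g/7)/3 = 2 + (-8/21 + g/21) = 34/21 + g/21)
(-17 - 1*(-30))*B(-5) = (-17 - 1*(-30))*(34/21 + (1/21)*(-5)) = (-17 + 30)*(34/21 - 5/21) = 13*(29/21) = 377/21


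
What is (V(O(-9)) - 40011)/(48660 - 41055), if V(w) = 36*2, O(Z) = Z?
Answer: -13313/2535 ≈ -5.2517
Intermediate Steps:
V(w) = 72
(V(O(-9)) - 40011)/(48660 - 41055) = (72 - 40011)/(48660 - 41055) = -39939/7605 = -39939*1/7605 = -13313/2535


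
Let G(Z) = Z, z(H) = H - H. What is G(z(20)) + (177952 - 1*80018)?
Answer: 97934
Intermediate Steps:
z(H) = 0
G(z(20)) + (177952 - 1*80018) = 0 + (177952 - 1*80018) = 0 + (177952 - 80018) = 0 + 97934 = 97934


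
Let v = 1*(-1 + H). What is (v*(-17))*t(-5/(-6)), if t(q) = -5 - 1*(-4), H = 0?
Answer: -17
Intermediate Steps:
v = -1 (v = 1*(-1 + 0) = 1*(-1) = -1)
t(q) = -1 (t(q) = -5 + 4 = -1)
(v*(-17))*t(-5/(-6)) = -1*(-17)*(-1) = 17*(-1) = -17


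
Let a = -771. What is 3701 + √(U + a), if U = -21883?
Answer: 3701 + I*√22654 ≈ 3701.0 + 150.51*I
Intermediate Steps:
3701 + √(U + a) = 3701 + √(-21883 - 771) = 3701 + √(-22654) = 3701 + I*√22654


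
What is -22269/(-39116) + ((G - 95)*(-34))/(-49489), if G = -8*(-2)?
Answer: 90636815/175982884 ≈ 0.51503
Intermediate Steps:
G = 16
-22269/(-39116) + ((G - 95)*(-34))/(-49489) = -22269/(-39116) + ((16 - 95)*(-34))/(-49489) = -22269*(-1/39116) - 79*(-34)*(-1/49489) = 22269/39116 + 2686*(-1/49489) = 22269/39116 - 2686/49489 = 90636815/175982884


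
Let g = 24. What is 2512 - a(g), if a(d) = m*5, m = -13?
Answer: 2577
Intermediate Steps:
a(d) = -65 (a(d) = -13*5 = -65)
2512 - a(g) = 2512 - 1*(-65) = 2512 + 65 = 2577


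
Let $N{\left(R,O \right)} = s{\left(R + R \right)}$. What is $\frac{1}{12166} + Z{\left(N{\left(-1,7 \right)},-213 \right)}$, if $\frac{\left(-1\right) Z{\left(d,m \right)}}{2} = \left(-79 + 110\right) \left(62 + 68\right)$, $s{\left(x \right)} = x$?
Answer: $- \frac{98057959}{12166} \approx -8060.0$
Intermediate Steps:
$N{\left(R,O \right)} = 2 R$ ($N{\left(R,O \right)} = R + R = 2 R$)
$Z{\left(d,m \right)} = -8060$ ($Z{\left(d,m \right)} = - 2 \left(-79 + 110\right) \left(62 + 68\right) = - 2 \cdot 31 \cdot 130 = \left(-2\right) 4030 = -8060$)
$\frac{1}{12166} + Z{\left(N{\left(-1,7 \right)},-213 \right)} = \frac{1}{12166} - 8060 = - \frac{98057959}{12166}$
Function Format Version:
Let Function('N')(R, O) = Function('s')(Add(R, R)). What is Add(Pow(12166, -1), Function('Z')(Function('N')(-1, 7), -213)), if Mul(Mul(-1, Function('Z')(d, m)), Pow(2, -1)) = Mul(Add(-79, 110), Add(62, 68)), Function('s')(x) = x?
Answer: Rational(-98057959, 12166) ≈ -8060.0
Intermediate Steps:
Function('N')(R, O) = Mul(2, R) (Function('N')(R, O) = Add(R, R) = Mul(2, R))
Function('Z')(d, m) = -8060 (Function('Z')(d, m) = Mul(-2, Mul(Add(-79, 110), Add(62, 68))) = Mul(-2, Mul(31, 130)) = Mul(-2, 4030) = -8060)
Add(Pow(12166, -1), Function('Z')(Function('N')(-1, 7), -213)) = Add(Pow(12166, -1), -8060) = Add(Rational(1, 12166), -8060) = Rational(-98057959, 12166)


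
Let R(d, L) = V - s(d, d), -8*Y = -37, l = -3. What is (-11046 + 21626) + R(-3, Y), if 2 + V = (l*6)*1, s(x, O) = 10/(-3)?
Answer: 31690/3 ≈ 10563.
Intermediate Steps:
Y = 37/8 (Y = -⅛*(-37) = 37/8 ≈ 4.6250)
s(x, O) = -10/3 (s(x, O) = 10*(-⅓) = -10/3)
V = -20 (V = -2 - 3*6*1 = -2 - 18*1 = -2 - 18 = -20)
R(d, L) = -50/3 (R(d, L) = -20 - 1*(-10/3) = -20 + 10/3 = -50/3)
(-11046 + 21626) + R(-3, Y) = (-11046 + 21626) - 50/3 = 10580 - 50/3 = 31690/3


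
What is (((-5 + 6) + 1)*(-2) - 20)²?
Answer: 576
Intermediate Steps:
(((-5 + 6) + 1)*(-2) - 20)² = ((1 + 1)*(-2) - 20)² = (2*(-2) - 20)² = (-4 - 20)² = (-24)² = 576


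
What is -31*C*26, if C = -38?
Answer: 30628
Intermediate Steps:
-31*C*26 = -31*(-38)*26 = 1178*26 = 30628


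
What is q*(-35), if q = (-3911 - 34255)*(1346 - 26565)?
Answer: -33687792390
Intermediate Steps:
q = 962508354 (q = -38166*(-25219) = 962508354)
q*(-35) = 962508354*(-35) = -33687792390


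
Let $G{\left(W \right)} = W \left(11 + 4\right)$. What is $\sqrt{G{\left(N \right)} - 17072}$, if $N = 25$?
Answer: $i \sqrt{16697} \approx 129.22 i$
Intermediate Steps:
$G{\left(W \right)} = 15 W$ ($G{\left(W \right)} = W 15 = 15 W$)
$\sqrt{G{\left(N \right)} - 17072} = \sqrt{15 \cdot 25 - 17072} = \sqrt{375 - 17072} = \sqrt{-16697} = i \sqrt{16697}$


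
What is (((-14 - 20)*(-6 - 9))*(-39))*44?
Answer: -875160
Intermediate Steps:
(((-14 - 20)*(-6 - 9))*(-39))*44 = (-34*(-15)*(-39))*44 = (510*(-39))*44 = -19890*44 = -875160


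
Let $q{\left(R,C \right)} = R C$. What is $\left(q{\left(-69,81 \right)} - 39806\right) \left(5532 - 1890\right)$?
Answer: $-165328590$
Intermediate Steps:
$q{\left(R,C \right)} = C R$
$\left(q{\left(-69,81 \right)} - 39806\right) \left(5532 - 1890\right) = \left(81 \left(-69\right) - 39806\right) \left(5532 - 1890\right) = \left(-5589 - 39806\right) \left(5532 - 1890\right) = \left(-45395\right) 3642 = -165328590$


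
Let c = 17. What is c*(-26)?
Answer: -442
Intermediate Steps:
c*(-26) = 17*(-26) = -442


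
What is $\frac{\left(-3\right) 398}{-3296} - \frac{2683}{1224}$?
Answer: $- \frac{461357}{252144} \approx -1.8297$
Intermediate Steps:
$\frac{\left(-3\right) 398}{-3296} - \frac{2683}{1224} = \left(-1194\right) \left(- \frac{1}{3296}\right) - \frac{2683}{1224} = \frac{597}{1648} - \frac{2683}{1224} = - \frac{461357}{252144}$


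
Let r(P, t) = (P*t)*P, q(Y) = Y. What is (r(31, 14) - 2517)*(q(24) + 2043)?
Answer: 22606779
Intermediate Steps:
r(P, t) = t*P²
(r(31, 14) - 2517)*(q(24) + 2043) = (14*31² - 2517)*(24 + 2043) = (14*961 - 2517)*2067 = (13454 - 2517)*2067 = 10937*2067 = 22606779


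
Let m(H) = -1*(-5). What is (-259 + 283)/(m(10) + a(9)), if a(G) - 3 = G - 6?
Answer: 24/11 ≈ 2.1818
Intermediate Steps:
a(G) = -3 + G (a(G) = 3 + (G - 6) = 3 + (-6 + G) = -3 + G)
m(H) = 5
(-259 + 283)/(m(10) + a(9)) = (-259 + 283)/(5 + (-3 + 9)) = 24/(5 + 6) = 24/11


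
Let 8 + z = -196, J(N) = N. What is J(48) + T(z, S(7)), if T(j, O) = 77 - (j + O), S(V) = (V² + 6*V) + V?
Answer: 231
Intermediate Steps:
z = -204 (z = -8 - 196 = -204)
S(V) = V² + 7*V
T(j, O) = 77 - O - j (T(j, O) = 77 - (O + j) = 77 + (-O - j) = 77 - O - j)
J(48) + T(z, S(7)) = 48 + (77 - 7*(7 + 7) - 1*(-204)) = 48 + (77 - 7*14 + 204) = 48 + (77 - 1*98 + 204) = 48 + (77 - 98 + 204) = 48 + 183 = 231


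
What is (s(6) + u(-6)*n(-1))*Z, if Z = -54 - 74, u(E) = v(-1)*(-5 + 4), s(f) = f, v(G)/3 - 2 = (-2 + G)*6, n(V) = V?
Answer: 5376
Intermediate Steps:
v(G) = -30 + 18*G (v(G) = 6 + 3*((-2 + G)*6) = 6 + 3*(-12 + 6*G) = 6 + (-36 + 18*G) = -30 + 18*G)
u(E) = 48 (u(E) = (-30 + 18*(-1))*(-5 + 4) = (-30 - 18)*(-1) = -48*(-1) = 48)
Z = -128
(s(6) + u(-6)*n(-1))*Z = (6 + 48*(-1))*(-128) = (6 - 48)*(-128) = -42*(-128) = 5376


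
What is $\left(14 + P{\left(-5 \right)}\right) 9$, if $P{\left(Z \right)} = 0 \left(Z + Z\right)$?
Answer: $126$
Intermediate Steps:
$P{\left(Z \right)} = 0$ ($P{\left(Z \right)} = 0 \cdot 2 Z = 0$)
$\left(14 + P{\left(-5 \right)}\right) 9 = \left(14 + 0\right) 9 = 14 \cdot 9 = 126$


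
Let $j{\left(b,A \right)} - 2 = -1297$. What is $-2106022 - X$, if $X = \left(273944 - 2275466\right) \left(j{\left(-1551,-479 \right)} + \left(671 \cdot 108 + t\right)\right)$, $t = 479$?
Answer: $143410948322$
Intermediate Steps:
$j{\left(b,A \right)} = -1295$ ($j{\left(b,A \right)} = 2 - 1297 = -1295$)
$X = -143413054344$ ($X = \left(273944 - 2275466\right) \left(-1295 + \left(671 \cdot 108 + 479\right)\right) = - 2001522 \left(-1295 + \left(72468 + 479\right)\right) = - 2001522 \left(-1295 + 72947\right) = \left(-2001522\right) 71652 = -143413054344$)
$-2106022 - X = -2106022 - -143413054344 = -2106022 + 143413054344 = 143410948322$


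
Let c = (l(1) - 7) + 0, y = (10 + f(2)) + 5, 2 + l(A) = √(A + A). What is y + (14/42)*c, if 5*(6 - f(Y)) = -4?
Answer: 94/5 + √2/3 ≈ 19.271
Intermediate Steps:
f(Y) = 34/5 (f(Y) = 6 - ⅕*(-4) = 6 + ⅘ = 34/5)
l(A) = -2 + √2*√A (l(A) = -2 + √(A + A) = -2 + √(2*A) = -2 + √2*√A)
y = 109/5 (y = (10 + 34/5) + 5 = 84/5 + 5 = 109/5 ≈ 21.800)
c = -9 + √2 (c = ((-2 + √2*√1) - 7) + 0 = ((-2 + √2*1) - 7) + 0 = ((-2 + √2) - 7) + 0 = (-9 + √2) + 0 = -9 + √2 ≈ -7.5858)
y + (14/42)*c = 109/5 + (14/42)*(-9 + √2) = 109/5 + (14*(1/42))*(-9 + √2) = 109/5 + (-9 + √2)/3 = 109/5 + (-3 + √2/3) = 94/5 + √2/3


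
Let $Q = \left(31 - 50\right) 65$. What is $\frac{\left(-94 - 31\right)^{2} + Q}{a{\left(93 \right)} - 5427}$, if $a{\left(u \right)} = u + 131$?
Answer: $- \frac{14390}{5203} \approx -2.7657$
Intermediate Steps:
$a{\left(u \right)} = 131 + u$
$Q = -1235$ ($Q = \left(-19\right) 65 = -1235$)
$\frac{\left(-94 - 31\right)^{2} + Q}{a{\left(93 \right)} - 5427} = \frac{\left(-94 - 31\right)^{2} - 1235}{\left(131 + 93\right) - 5427} = \frac{\left(-125\right)^{2} - 1235}{224 - 5427} = \frac{15625 - 1235}{-5203} = 14390 \left(- \frac{1}{5203}\right) = - \frac{14390}{5203}$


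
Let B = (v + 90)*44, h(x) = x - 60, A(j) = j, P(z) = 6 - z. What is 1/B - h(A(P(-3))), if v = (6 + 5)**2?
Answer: 473485/9284 ≈ 51.000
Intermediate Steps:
v = 121 (v = 11**2 = 121)
h(x) = -60 + x
B = 9284 (B = (121 + 90)*44 = 211*44 = 9284)
1/B - h(A(P(-3))) = 1/9284 - (-60 + (6 - 1*(-3))) = 1/9284 - (-60 + (6 + 3)) = 1/9284 - (-60 + 9) = 1/9284 - 1*(-51) = 1/9284 + 51 = 473485/9284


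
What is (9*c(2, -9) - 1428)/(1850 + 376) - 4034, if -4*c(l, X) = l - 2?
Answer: -213836/53 ≈ -4034.6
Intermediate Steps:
c(l, X) = ½ - l/4 (c(l, X) = -(l - 2)/4 = -(-2 + l)/4 = ½ - l/4)
(9*c(2, -9) - 1428)/(1850 + 376) - 4034 = (9*(½ - ¼*2) - 1428)/(1850 + 376) - 4034 = (9*(½ - ½) - 1428)/2226 - 4034 = (9*0 - 1428)*(1/2226) - 4034 = (0 - 1428)*(1/2226) - 4034 = -1428*1/2226 - 4034 = -34/53 - 4034 = -213836/53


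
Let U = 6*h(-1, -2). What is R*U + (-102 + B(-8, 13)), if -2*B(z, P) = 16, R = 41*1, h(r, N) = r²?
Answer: 136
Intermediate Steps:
R = 41
B(z, P) = -8 (B(z, P) = -½*16 = -8)
U = 6 (U = 6*(-1)² = 6*1 = 6)
R*U + (-102 + B(-8, 13)) = 41*6 + (-102 - 8) = 246 - 110 = 136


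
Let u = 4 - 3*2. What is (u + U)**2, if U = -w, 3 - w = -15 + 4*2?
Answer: 144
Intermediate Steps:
w = 10 (w = 3 - (-15 + 4*2) = 3 - (-15 + 8) = 3 - 1*(-7) = 3 + 7 = 10)
u = -2 (u = 4 - 1*6 = 4 - 6 = -2)
U = -10 (U = -1*10 = -10)
(u + U)**2 = (-2 - 10)**2 = (-12)**2 = 144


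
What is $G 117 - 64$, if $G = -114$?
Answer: $-13402$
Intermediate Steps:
$G 117 - 64 = \left(-114\right) 117 - 64 = -13338 - 64 = -13402$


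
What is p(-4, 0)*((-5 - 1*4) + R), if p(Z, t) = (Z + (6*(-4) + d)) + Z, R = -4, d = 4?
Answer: 364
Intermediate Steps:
p(Z, t) = -20 + 2*Z (p(Z, t) = (Z + (6*(-4) + 4)) + Z = (Z + (-24 + 4)) + Z = (Z - 20) + Z = (-20 + Z) + Z = -20 + 2*Z)
p(-4, 0)*((-5 - 1*4) + R) = (-20 + 2*(-4))*((-5 - 1*4) - 4) = (-20 - 8)*((-5 - 4) - 4) = -28*(-9 - 4) = -28*(-13) = 364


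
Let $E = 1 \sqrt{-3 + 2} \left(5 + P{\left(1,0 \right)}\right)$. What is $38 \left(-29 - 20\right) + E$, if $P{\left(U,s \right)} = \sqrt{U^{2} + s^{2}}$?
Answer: $-1862 + 6 i \approx -1862.0 + 6.0 i$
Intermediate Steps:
$E = 6 i$ ($E = 1 \sqrt{-3 + 2} \left(5 + \sqrt{1^{2} + 0^{2}}\right) = 1 \sqrt{-1} \left(5 + \sqrt{1 + 0}\right) = 1 i \left(5 + \sqrt{1}\right) = i \left(5 + 1\right) = i 6 = 6 i \approx 6.0 i$)
$38 \left(-29 - 20\right) + E = 38 \left(-29 - 20\right) + 6 i = 38 \left(-49\right) + 6 i = -1862 + 6 i$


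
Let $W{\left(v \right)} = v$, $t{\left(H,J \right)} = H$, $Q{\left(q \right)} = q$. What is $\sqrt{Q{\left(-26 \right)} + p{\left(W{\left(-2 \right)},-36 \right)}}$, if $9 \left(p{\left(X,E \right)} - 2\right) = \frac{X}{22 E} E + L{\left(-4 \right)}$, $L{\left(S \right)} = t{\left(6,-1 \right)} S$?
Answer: $\frac{i \sqrt{29051}}{33} \approx 5.165 i$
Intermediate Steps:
$L{\left(S \right)} = 6 S$
$p{\left(X,E \right)} = - \frac{2}{3} + \frac{X}{198}$ ($p{\left(X,E \right)} = 2 + \frac{\frac{X}{22 E} E + 6 \left(-4\right)}{9} = 2 + \frac{\frac{1}{22 E} X E - 24}{9} = 2 + \frac{\frac{X}{22 E} E - 24}{9} = 2 + \frac{\frac{X}{22} - 24}{9} = 2 + \frac{-24 + \frac{X}{22}}{9} = 2 + \left(- \frac{8}{3} + \frac{X}{198}\right) = - \frac{2}{3} + \frac{X}{198}$)
$\sqrt{Q{\left(-26 \right)} + p{\left(W{\left(-2 \right)},-36 \right)}} = \sqrt{-26 + \left(- \frac{2}{3} + \frac{1}{198} \left(-2\right)\right)} = \sqrt{-26 - \frac{67}{99}} = \sqrt{- \frac{2641}{99}} = \frac{i \sqrt{29051}}{33}$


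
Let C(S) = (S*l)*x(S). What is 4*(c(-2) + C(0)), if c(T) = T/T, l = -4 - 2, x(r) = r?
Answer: 4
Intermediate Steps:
l = -6
c(T) = 1
C(S) = -6*S² (C(S) = (S*(-6))*S = (-6*S)*S = -6*S²)
4*(c(-2) + C(0)) = 4*(1 - 6*0²) = 4*(1 - 6*0) = 4*(1 + 0) = 4*1 = 4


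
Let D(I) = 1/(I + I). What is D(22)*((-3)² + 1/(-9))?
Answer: 20/99 ≈ 0.20202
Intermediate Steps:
D(I) = 1/(2*I)
D(22)*((-3)² + 1/(-9)) = ((½)/22)*((-3)² + 1/(-9)) = ((½)*(1/22))*(9 + 1*(-⅑)) = (9 - ⅑)/44 = (1/44)*(80/9) = 20/99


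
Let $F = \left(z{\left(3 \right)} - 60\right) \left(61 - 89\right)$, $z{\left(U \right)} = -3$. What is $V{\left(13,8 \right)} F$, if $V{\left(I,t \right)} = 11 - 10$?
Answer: $1764$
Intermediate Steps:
$V{\left(I,t \right)} = 1$ ($V{\left(I,t \right)} = 11 - 10 = 1$)
$F = 1764$ ($F = \left(-3 - 60\right) \left(61 - 89\right) = \left(-63\right) \left(-28\right) = 1764$)
$V{\left(13,8 \right)} F = 1 \cdot 1764 = 1764$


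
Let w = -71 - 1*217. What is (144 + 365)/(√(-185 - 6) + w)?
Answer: -146592/83135 - 509*I*√191/83135 ≈ -1.7633 - 0.084616*I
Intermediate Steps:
w = -288 (w = -71 - 217 = -288)
(144 + 365)/(√(-185 - 6) + w) = (144 + 365)/(√(-185 - 6) - 288) = 509/(√(-191) - 288) = 509/(I*√191 - 288) = 509/(-288 + I*√191)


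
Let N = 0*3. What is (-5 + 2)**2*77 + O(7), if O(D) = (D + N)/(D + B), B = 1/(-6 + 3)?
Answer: 13881/20 ≈ 694.05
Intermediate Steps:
B = -1/3 (B = 1/(-3) = -1/3 ≈ -0.33333)
N = 0
O(D) = D/(-1/3 + D) (O(D) = (D + 0)/(D - 1/3) = D/(-1/3 + D))
(-5 + 2)**2*77 + O(7) = (-5 + 2)**2*77 + 3*7/(-1 + 3*7) = (-3)**2*77 + 3*7/(-1 + 21) = 9*77 + 3*7/20 = 693 + 3*7*(1/20) = 693 + 21/20 = 13881/20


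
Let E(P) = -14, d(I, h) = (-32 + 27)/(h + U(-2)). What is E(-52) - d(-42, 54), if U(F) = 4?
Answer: -807/58 ≈ -13.914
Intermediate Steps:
d(I, h) = -5/(4 + h) (d(I, h) = (-32 + 27)/(h + 4) = -5/(4 + h))
E(-52) - d(-42, 54) = -14 - (-5)/(4 + 54) = -14 - (-5)/58 = -14 - 1*(-5/58) = -14 + 5/58 = -807/58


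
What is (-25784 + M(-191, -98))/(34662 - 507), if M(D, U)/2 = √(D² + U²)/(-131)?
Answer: -2344/3105 - 2*√46085/4474305 ≈ -0.75501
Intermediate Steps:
M(D, U) = -2*√(D² + U²)/131 (M(D, U) = 2*(√(D² + U²)/(-131)) = 2*(√(D² + U²)*(-1/131)) = 2*(-√(D² + U²)/131) = -2*√(D² + U²)/131)
(-25784 + M(-191, -98))/(34662 - 507) = (-25784 - 2*√((-191)² + (-98)²)/131)/(34662 - 507) = (-25784 - 2*√(36481 + 9604)/131)/34155 = (-25784 - 2*√46085/131)*(1/34155) = -2344/3105 - 2*√46085/4474305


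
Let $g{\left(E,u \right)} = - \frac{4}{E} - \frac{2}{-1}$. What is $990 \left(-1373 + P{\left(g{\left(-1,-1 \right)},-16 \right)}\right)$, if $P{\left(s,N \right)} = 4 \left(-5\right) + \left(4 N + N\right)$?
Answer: $-1458270$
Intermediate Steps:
$g{\left(E,u \right)} = 2 - \frac{4}{E}$ ($g{\left(E,u \right)} = - \frac{4}{E} - -2 = - \frac{4}{E} + 2 = 2 - \frac{4}{E}$)
$P{\left(s,N \right)} = -20 + 5 N$
$990 \left(-1373 + P{\left(g{\left(-1,-1 \right)},-16 \right)}\right) = 990 \left(-1373 + \left(-20 + 5 \left(-16\right)\right)\right) = 990 \left(-1373 - 100\right) = 990 \left(-1473\right) = -1458270$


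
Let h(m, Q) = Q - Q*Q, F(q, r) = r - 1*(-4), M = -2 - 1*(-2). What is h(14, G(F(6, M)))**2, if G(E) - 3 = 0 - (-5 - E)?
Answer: 17424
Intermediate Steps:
M = 0 (M = -2 + 2 = 0)
F(q, r) = 4 + r (F(q, r) = r + 4 = 4 + r)
G(E) = 8 + E (G(E) = 3 + (0 - (-5 - E)) = 3 + (0 + (5 + E)) = 3 + (5 + E) = 8 + E)
h(m, Q) = Q - Q**2
h(14, G(F(6, M)))**2 = ((8 + (4 + 0))*(1 - (8 + (4 + 0))))**2 = ((8 + 4)*(1 - (8 + 4)))**2 = (12*(1 - 1*12))**2 = (12*(1 - 12))**2 = (12*(-11))**2 = (-132)**2 = 17424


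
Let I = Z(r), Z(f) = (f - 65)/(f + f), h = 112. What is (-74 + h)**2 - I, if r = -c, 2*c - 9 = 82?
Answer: 20199/14 ≈ 1442.8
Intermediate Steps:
c = 91/2 (c = 9/2 + (1/2)*82 = 9/2 + 41 = 91/2 ≈ 45.500)
r = -91/2 (r = -1*91/2 = -91/2 ≈ -45.500)
Z(f) = (-65 + f)/(2*f) (Z(f) = (-65 + f)/((2*f)) = (-65 + f)*(1/(2*f)) = (-65 + f)/(2*f))
I = 17/14 (I = (-65 - 91/2)/(2*(-91/2)) = (1/2)*(-2/91)*(-221/2) = 17/14 ≈ 1.2143)
(-74 + h)**2 - I = (-74 + 112)**2 - 1*17/14 = 38**2 - 17/14 = 1444 - 17/14 = 20199/14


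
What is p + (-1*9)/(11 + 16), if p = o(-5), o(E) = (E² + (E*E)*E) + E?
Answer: -316/3 ≈ -105.33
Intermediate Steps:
o(E) = E + E² + E³ (o(E) = (E² + E²*E) + E = (E² + E³) + E = E + E² + E³)
p = -105 (p = -5*(1 - 5 + (-5)²) = -5*(1 - 5 + 25) = -5*21 = -105)
p + (-1*9)/(11 + 16) = -105 + (-1*9)/(11 + 16) = -105 - 9/27 = -105 + (1/27)*(-9) = -105 - ⅓ = -316/3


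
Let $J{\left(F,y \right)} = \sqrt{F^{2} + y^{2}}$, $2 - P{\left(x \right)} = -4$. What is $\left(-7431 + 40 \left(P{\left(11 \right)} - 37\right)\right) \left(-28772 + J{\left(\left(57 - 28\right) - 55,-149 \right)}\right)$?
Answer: $249482012 - 8671 \sqrt{22877} \approx 2.4817 \cdot 10^{8}$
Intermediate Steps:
$P{\left(x \right)} = 6$ ($P{\left(x \right)} = 2 - -4 = 2 + 4 = 6$)
$\left(-7431 + 40 \left(P{\left(11 \right)} - 37\right)\right) \left(-28772 + J{\left(\left(57 - 28\right) - 55,-149 \right)}\right) = \left(-7431 + 40 \left(6 - 37\right)\right) \left(-28772 + \sqrt{\left(\left(57 - 28\right) - 55\right)^{2} + \left(-149\right)^{2}}\right) = \left(-7431 + 40 \left(-31\right)\right) \left(-28772 + \sqrt{\left(29 - 55\right)^{2} + 22201}\right) = \left(-7431 - 1240\right) \left(-28772 + \sqrt{\left(-26\right)^{2} + 22201}\right) = - 8671 \left(-28772 + \sqrt{676 + 22201}\right) = - 8671 \left(-28772 + \sqrt{22877}\right) = 249482012 - 8671 \sqrt{22877}$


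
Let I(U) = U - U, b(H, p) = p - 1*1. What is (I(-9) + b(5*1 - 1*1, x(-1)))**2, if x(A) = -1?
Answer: 4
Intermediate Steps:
b(H, p) = -1 + p (b(H, p) = p - 1 = -1 + p)
I(U) = 0
(I(-9) + b(5*1 - 1*1, x(-1)))**2 = (0 + (-1 - 1))**2 = (0 - 2)**2 = (-2)**2 = 4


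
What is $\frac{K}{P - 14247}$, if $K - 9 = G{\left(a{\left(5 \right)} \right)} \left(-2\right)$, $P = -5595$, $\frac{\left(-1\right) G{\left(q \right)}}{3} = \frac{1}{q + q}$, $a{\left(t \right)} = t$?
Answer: $- \frac{8}{16535} \approx -0.00048382$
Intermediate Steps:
$G{\left(q \right)} = - \frac{3}{2 q}$ ($G{\left(q \right)} = - \frac{3}{q + q} = - \frac{3}{2 q}$)
$K = \frac{48}{5}$ ($K = 9 + - \frac{3}{2 \cdot 5} \left(-2\right) = 9 + \left(- \frac{3}{2}\right) \frac{1}{5} \left(-2\right) = 9 - - \frac{3}{5} = 9 + \frac{3}{5} = \frac{48}{5} \approx 9.6$)
$\frac{K}{P - 14247} = \frac{48}{5 \left(-5595 - 14247\right)} = \frac{48}{5 \left(-19842\right)} = \frac{48}{5} \left(- \frac{1}{19842}\right) = - \frac{8}{16535}$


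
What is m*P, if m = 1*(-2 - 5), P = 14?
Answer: -98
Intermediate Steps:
m = -7 (m = 1*(-7) = -7)
m*P = -7*14 = -98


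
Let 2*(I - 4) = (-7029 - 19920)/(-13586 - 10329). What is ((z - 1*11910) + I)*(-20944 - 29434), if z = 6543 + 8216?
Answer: -3437944317471/23915 ≈ -1.4376e+8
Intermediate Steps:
I = 218269/47830 (I = 4 + ((-7029 - 19920)/(-13586 - 10329))/2 = 4 + (-26949/(-23915))/2 = 4 + (-26949*(-1/23915))/2 = 4 + (½)*(26949/23915) = 4 + 26949/47830 = 218269/47830 ≈ 4.5634)
z = 14759
((z - 1*11910) + I)*(-20944 - 29434) = ((14759 - 1*11910) + 218269/47830)*(-20944 - 29434) = ((14759 - 11910) + 218269/47830)*(-50378) = (2849 + 218269/47830)*(-50378) = (136485939/47830)*(-50378) = -3437944317471/23915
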